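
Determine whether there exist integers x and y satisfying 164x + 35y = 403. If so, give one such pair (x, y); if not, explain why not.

Since gcd(164, 35) = 1, every integer is an integer combination of 164 and 35.
Dividing repeatedly: 164 = 4·35 + 24, 35 = 1·24 + 11, 24 = 2·11 + 2, 11 = 5·2 + 1, 2 = 2·1 + 0.
Back-substituting, 1 = 11 − 5·2 = 11 − 5·(24 − 2·11) = −5·24 + 11·11 = −5·24 + 11·(35 − 1·24) = 11·35 − 16·24 = 11·35 − 16·(164 − 4·35) = −16·164 + 75·35; that is, 164·(-16) + 35·75 = 1.
Scaling by 403 gives the particular solution (x, y) = (-6448, 30225).
The general solution is x = -6448 + 35k, y = 30225 − 164k; taking k = 185 gives the smaller pair x = 27, y = -115.
Check: 164·27 + 35·(-115) = 4428 − 4025 = 403. ✓

x = 27, y = -115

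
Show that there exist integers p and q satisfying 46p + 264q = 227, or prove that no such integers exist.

gcd(46, 264) = 2, so every integer of the form 46p + 264q is a multiple of 2.
But 227 is not a multiple of 2 (it leaves remainder 1).
So the equation is unsolvable over ℤ.

No, no such integers exist.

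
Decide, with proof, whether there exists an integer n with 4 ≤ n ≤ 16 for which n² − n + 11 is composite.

At n = 15: 15² − 15 + 11 = 221 = 13·17, which is composite.

n = 15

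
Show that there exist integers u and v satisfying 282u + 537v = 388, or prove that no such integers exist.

No, no such integers exist.

gcd(282, 537) = 3, so every integer of the form 282u + 537v is a multiple of 3.
But 388 is not a multiple of 3 (it leaves remainder 1).
So the equation is unsolvable over ℤ.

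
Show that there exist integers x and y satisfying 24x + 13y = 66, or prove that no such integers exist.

24 and 13 are coprime, so 24x + 13y ranges over all of ℤ.
Run the Euclidean algorithm on 24 and 13: 24 = 1·13 + 11, 13 = 1·11 + 2, 11 = 5·2 + 1, 2 = 2·1 + 0.
Unwinding: 1 = 11 − 5·2 = 11 − 5·(13 − 1·11) = −5·13 + 6·11 = −5·13 + 6·(24 − 1·13) = 6·24 − 11·13, i.e. 24·6 + 13·(-11) = 1.
Scaling by 66 gives the particular solution (x, y) = (396, -726).
The general solution is x = 396 + 13k, y = -726 − 24k; taking k = -30 gives the smaller pair x = 6, y = -6.
Check: 24·6 + 13·(-6) = 144 − 78 = 66. ✓

x = 6, y = -6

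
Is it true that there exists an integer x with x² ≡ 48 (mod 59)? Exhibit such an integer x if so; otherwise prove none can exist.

Take x = 44. Then 44² = 1936 = 32·59 + 48, so 44² ≡ 48 (mod 59).

x = 44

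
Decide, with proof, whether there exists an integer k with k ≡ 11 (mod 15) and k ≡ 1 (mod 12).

gcd(15, 12) = 3. If k ≡ 11 (mod 15) and k ≡ 1 (mod 12), then k ≡ 11 (mod 3) and k ≡ 1 (mod 3).
These are incompatible: 11 − 1 = 10 is not divisible by 3.
Hence the system has no solution.

No, no such integer exists.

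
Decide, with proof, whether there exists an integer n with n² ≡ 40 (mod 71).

n = 18 works: 18² = 324, and 324 − 40 = 284 = 4·71.

n = 18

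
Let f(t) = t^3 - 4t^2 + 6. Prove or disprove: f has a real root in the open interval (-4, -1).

f(-4) = -122 and f(-1) = 1, which have opposite signs.
Since f is a polynomial it is continuous on [-4, -1].
By the Intermediate Value Theorem f must vanish at some point of (-4, -1).

Yes, f has a root in the interval.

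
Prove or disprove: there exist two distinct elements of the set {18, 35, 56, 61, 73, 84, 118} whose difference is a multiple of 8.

No, no such pair exists.

Reduce each element modulo 8: 18↦2, 35↦3, 56↦0, 61↦5, 73↦1, 84↦4, 118↦6.
No residue repeats among the 7 elements, so no pair has difference ≡ 0 (mod 8).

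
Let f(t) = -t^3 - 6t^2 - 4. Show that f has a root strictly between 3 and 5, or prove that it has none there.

The endpoint values f(3) = -85 and f(5) = -279 are both negative. Claim: f(t) < 0 for every t in (3, 5).
Shift to the endpoint 3: with t = 3 + u (0 < u < 2), one computes f(3 + u) = -u^3 - 15u^2 - 63u - 85.
The nonzero coefficients here are all negative, so for u > 0 every term is negative (or zero), and the constant term -85 is strictly negative.
Therefore f(t) < 0 throughout (3, 5), and f has no zero there.

No such root exists.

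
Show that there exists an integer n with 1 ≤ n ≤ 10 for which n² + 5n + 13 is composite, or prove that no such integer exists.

At n = 8: 8² + 5·8 + 13 = 117 = 3·39, which is composite.

n = 8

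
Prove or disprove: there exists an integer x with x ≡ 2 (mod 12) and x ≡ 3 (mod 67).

x = 338

The moduli 12 and 67 are coprime, so by the Chinese Remainder Theorem a unique solution modulo 804 exists.
Write x = 2 + 12t and require 2 + 12t ≡ 3 (mod 67), i.e. 12t ≡ 1 (mod 67).
Since 12·28 = 336 = 5·67 + 1, the inverse of 12 mod 67 is 28.
Multiplying by 28: t ≡ 28·1 = 28 (mod 67).
With t = 28: x = 2 + 12·28 = 338.
Verify: 338 = 28·12 + 2 and 338 = 5·67 + 3. ✓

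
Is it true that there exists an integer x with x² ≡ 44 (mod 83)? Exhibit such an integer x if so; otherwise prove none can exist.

x = 58

x = 58 works: 58² = 3364, and 3364 − 44 = 3320 = 40·83.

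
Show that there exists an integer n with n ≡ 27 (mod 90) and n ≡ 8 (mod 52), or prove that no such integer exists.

No such integer exists.

Both moduli are multiples of 2 = gcd(90, 52), so any solution would satisfy n ≡ 27 and n ≡ 8 modulo 2 simultaneously.
However 27 ≡ 1 and 8 ≡ 0 (mod 2), and 1 ≠ 0.
Therefore no such n exists.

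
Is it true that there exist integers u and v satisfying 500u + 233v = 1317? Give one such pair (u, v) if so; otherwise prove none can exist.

500 and 233 are coprime, so 500u + 233v ranges over all of ℤ.
Euclidean algorithm: 500 = 2·233 + 34, 233 = 6·34 + 29, 34 = 1·29 + 5, 29 = 5·5 + 4, 5 = 1·4 + 1, 4 = 4·1 + 0.
Back-substituting, 1 = 5 − 1·4 = 5 − (29 − 5·5) = −29 + 6·5 = −29 + 6·(34 − 1·29) = 6·34 − 7·29 = 6·34 − 7·(233 − 6·34) = −7·233 + 48·34 = −7·233 + 48·(500 − 2·233) = 48·500 − 103·233; that is, 500·48 + 233·(-103) = 1.
Scaling by 1317 gives the particular solution (u, v) = (63216, -135651).
The general solution is u = 63216 + 233k, v = -135651 − 500k; taking k = -271 gives the smaller pair u = 73, v = -151.
Check: 500·73 + 233·(-151) = 36500 − 35183 = 1317. ✓

u = 73, v = -151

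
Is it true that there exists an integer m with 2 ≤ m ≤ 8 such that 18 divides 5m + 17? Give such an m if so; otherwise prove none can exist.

No, no such integer m in that range exists.

For m = 2, 3, …, 8 the values of 5m + 17 modulo 18 are 9, 14, 1, 6, 11, 16, 3 respectively.
The residue 0 does not occur, so no m in [2, 8] makes 5m + 17 a multiple of 18.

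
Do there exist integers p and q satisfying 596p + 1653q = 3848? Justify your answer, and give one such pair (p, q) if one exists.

p = 661, q = -236

Since gcd(596, 1653) = 1, every integer is an integer combination of 596 and 1653.
Run the Euclidean algorithm on 1653 and 596: 1653 = 2·596 + 461, 596 = 1·461 + 135, 461 = 3·135 + 56, 135 = 2·56 + 23, 56 = 2·23 + 10, 23 = 2·10 + 3, 10 = 3·3 + 1, 3 = 3·1 + 0.
Working back up the chain: 1 = 10 − 3·3 = 10 − 3·(23 − 2·10) = −3·23 + 7·10 = −3·23 + 7·(56 − 2·23) = 7·56 − 17·23 = 7·56 − 17·(135 − 2·56) = −17·135 + 41·56 = −17·135 + 41·(461 − 3·135) = 41·461 − 140·135 = 41·461 − 140·(596 − 1·461) = −140·596 + 181·461 = −140·596 + 181·(1653 − 2·596) = 181·1653 − 502·596. So 596·(-502) + 1653·181 = 1.
Scaling by 3848 gives the particular solution (p, q) = (-1931696, 696488).
Adding 1169·1653 to p and subtracting 1169·596 from q gives the tidier solution (661, -236).
Check: 596·661 + 1653·(-236) = 393956 − 390108 = 3848. ✓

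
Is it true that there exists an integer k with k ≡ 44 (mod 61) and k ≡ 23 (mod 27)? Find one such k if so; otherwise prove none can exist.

gcd(61, 27) = 1, so the Chinese Remainder Theorem guarantees exactly one residue class mod 1647 satisfying both.
Any solution of the first congruence is k = 44 + 61t; substituting into the second, 61t ≡ 23 − 44 ≡ 6 (mod 27).
61 ≡ 7 (mod 27), so this reads 7t ≡ 6 (mod 27). Since 7·4 = 28 = 1·27 + 1, the inverse of 7 mod 27 is 4.
Therefore t ≡ 4·6 = 24 (mod 27).
With t = 24: k = 44 + 61·24 = 1508.
Indeed 1508 ≡ 44 (mod 61) and 1508 ≡ 23 (mod 27).

k = 1508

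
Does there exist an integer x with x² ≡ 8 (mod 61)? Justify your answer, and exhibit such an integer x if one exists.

No, no such integer exists.

61 is prime, so by Euler's criterion 8 is a square mod 61 iff 8^((61−1)/2) = 8^30 ≡ 1 (mod 61).
Repeated squaring mod 61: 8^2 = 64 ≡ 3; 8^4 ≡ 3² = 9 ≡ 9; 8^8 ≡ 9² = 81 ≡ 20; 8^16 ≡ 20² = 400 ≡ 34.
Since 30 = 16 + 8 + 4 + 2, 8^30 ≡ 34 · 20 · 9 · 3; multiplying out mod 61: 34·20 = 680 ≡ 9, then 9·9 = 81 ≡ 20, then 20·3 = 60 ≡ 60. Thus 8^30 ≡ 60 ≡ −1 (mod 61).
The value −1 means 8 is a non-residue modulo 61, so x² ≡ 8 (mod 61) is impossible.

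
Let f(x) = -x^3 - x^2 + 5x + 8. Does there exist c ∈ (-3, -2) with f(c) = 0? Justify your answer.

The endpoint values f(-3) = 11 and f(-2) = 2 are both positive. Claim: f(x) > 0 for every x in (-3, -2).
Shift to the endpoint -2: with x = -2 − u (0 < u < 1), one computes f(-2 − u) = u^3 + 5u^2 + 3u + 2.
The nonzero coefficients here are all positive, so for u > 0 every term is positive (or zero), and the constant term 2 is strictly positive.
So f is strictly positive on (-3, -2); no root exists in the interval.

No such root exists.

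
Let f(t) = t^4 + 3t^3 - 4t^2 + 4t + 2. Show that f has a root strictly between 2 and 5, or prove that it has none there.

No.

The endpoint values f(2) = 34 and f(5) = 922 are both positive. Claim: f(t) > 0 for every t in (2, 5).
Shift to the endpoint 2: with t = 2 + u (0 < u < 3), one computes f(2 + u) = u^4 + 11u^3 + 38u^2 + 56u + 34.
All 5 nonzero coefficients of this polynomial in u are positive; hence for u > 0 the value is a sum of positive terms (the constant 34 among them).
So f is strictly positive on (2, 5); no root exists in the interval.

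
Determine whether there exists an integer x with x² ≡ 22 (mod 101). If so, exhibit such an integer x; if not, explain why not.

Take x = 74. Then 74² = 5476 = 54·101 + 22, so 74² ≡ 22 (mod 101).

x = 74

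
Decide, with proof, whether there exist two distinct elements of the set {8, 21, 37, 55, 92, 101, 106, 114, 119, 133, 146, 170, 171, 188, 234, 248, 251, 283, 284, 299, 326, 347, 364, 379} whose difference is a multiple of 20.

8 and 188 are such a pair.

Both 8 and 188 leave remainder 8 on division by 20; their difference 180 = 9·20 is a multiple of 20.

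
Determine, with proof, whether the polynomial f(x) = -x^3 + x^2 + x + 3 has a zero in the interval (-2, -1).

f(-2) = 13 and f(-1) = 4, both positive, so a sign-change argument is unavailable; we show f keeps this sign on the whole interval.
Shift to the endpoint -1: with x = -1 − u (0 < u < 1), one computes f(-1 − u) = u^3 + 4u^2 + 4u + 4.
The nonzero coefficients here are all positive, so for u > 0 every term is positive (or zero), and the constant term 4 is strictly positive.
Therefore f(x) > 0 throughout (-2, -1), and f has no zero there.

No.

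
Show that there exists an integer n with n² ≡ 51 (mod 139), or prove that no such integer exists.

Take n = 32. Then 32² = 1024 = 7·139 + 51, so 32² ≡ 51 (mod 139).

n = 32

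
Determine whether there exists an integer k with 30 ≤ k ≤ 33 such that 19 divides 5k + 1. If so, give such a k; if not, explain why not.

At k = 30, 5·30 + 1 = 151 ≡ 18 (mod 19), and each step in k adds 5, giving residues 18, 4, 9, 14 for k = 30, 31, 32, 33.
None is 0, so 19 never divides 5k + 1 on this range.

No such integer k in that range exists.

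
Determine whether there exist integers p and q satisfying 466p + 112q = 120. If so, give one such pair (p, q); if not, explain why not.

Since gcd(466, 112) = 2 and 120 = 2·60, Bézout's identity guarantees a solution.
Dividing through by 2 reduces the equation to 233p + 56q = 60.
Dividing repeatedly: 233 = 4·56 + 9, 56 = 6·9 + 2, 9 = 4·2 + 1, 2 = 2·1 + 0.
Back-substituting, 1 = 9 − 4·2 = 9 − 4·(56 − 6·9) = −4·56 + 25·9 = −4·56 + 25·(233 − 4·56) = 25·233 − 104·56; that is, 233·25 + 56·(-104) = 1.
Times 60: 233·1500 + 56·(-6240) = 60, so (1500, -6240) solves it.
Shifting by a multiple of (56, −233) keeps it a solution: p = 1500 − 26·56 = 44, q = -6240 + 26·233 = -182.
Check: 466·44 + 112·(-182) = 20504 − 20384 = 120. ✓

p = 44, q = -182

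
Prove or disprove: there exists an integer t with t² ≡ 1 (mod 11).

t = 10

Take t = 10. Then 10² = 100 = 9·11 + 1, so 10² ≡ 1 (mod 11).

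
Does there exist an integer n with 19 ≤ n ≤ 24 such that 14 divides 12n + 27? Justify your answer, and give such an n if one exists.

At n = 19, 12·19 + 27 = 255 ≡ 3 (mod 14), and each step in n adds 12, giving residues 3, 1, 13, 11, 9, 7 for n = 19, 20, …, 24.
The residue 0 does not occur, so no n in [19, 24] makes 12n + 27 a multiple of 14.

No, no such integer n in that range exists.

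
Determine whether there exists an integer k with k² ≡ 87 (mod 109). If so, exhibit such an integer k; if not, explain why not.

k = 14

k = 14 works: 14² = 196, and 196 − 87 = 109 = 1·109.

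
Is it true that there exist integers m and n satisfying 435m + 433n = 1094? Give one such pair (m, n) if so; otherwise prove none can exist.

435 and 433 are coprime, so 435m + 433n ranges over all of ℤ.
Euclidean algorithm: 435 = 1·433 + 2, 433 = 216·2 + 1, 2 = 2·1 + 0.
Working back up the chain: 1 = 433 − 216·2 = 433 − 216·(435 − 1·433) = −216·435 + 217·433. So 435·(-216) + 433·217 = 1.
Times 1094: 435·(-236304) + 433·237398 = 1094, so (-236304, 237398) solves it.
The general solution is m = -236304 + 433k, n = 237398 − 435k; taking k = 546 gives the smaller pair m = 114, n = -112.
Check: 435·114 + 433·(-112) = 49590 − 48496 = 1094. ✓

m = 114, n = -112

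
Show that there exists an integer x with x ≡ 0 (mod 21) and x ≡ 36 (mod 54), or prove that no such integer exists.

Here gcd(21, 54) = 3, and both 0 and 36 leave remainder 0 mod 3, so the system is consistent.
Put x = 0 + 21t, so we need 21t ≡ 36 (mod 54), equivalently (divide by 3) 7t ≡ 12 (mod 18).
Note 7·13 = 91 ≡ 1 (mod 18) (as 91 − 1 = 5·18), so 7⁻¹ ≡ 13.
Therefore t ≡ 13·12 = 156 ≡ 12 (mod 18).
Then x = 0 + 21·12 = 252.
Indeed 252 ≡ 0 (mod 21) and 252 ≡ 36 (mod 54).

x = 252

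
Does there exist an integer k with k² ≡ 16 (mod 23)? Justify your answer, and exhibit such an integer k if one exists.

k = 4

Take k = 4. Then 4² = 16, and since 0 ≤ 16 < 23 this is already reduced: 4² ≡ 16 (mod 23).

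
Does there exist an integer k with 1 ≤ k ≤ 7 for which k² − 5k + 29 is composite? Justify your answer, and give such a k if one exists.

At k = 6: 6² − 5·6 + 29 = 35 = 5·7, which is composite.

k = 6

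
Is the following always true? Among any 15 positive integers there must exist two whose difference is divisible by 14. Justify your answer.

True.

Each integer lies in one of the 14 residue classes modulo 14.
Placing 15 integers into 14 classes, some class receives at least two — say a and b.
Equal remainders mean a − b ≡ 0 (mod 14), so 14 divides their difference.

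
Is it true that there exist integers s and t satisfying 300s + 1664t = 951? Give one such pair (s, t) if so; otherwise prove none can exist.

Both 300 and 1664 are divisible by gcd(300, 1664) = 4, hence so is any combination 300s + 1664t.
However 951 leaves remainder 3 on division by 4.
So the equation is unsolvable over ℤ.

There are no such integers.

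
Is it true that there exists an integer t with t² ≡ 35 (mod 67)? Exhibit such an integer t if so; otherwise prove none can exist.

t = 13

t = 13 works: 13² = 169, and 169 − 35 = 134 = 2·67.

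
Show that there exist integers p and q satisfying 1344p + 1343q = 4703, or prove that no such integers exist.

Since gcd(1344, 1343) = 1, every integer is an integer combination of 1344 and 1343.
Run the Euclidean algorithm on 1344 and 1343: 1344 = 1·1343 + 1, 1343 = 1343·1 + 0.
Unwinding: 1 = 1344 − 1·1343, i.e. 1344·1 + 1343·(-1) = 1.
Scaling by 4703 gives the particular solution (p, q) = (4703, -4703).
The general solution is p = 4703 + 1343k, q = -4703 − 1344k; taking k = -3 gives the smaller pair p = 674, q = -671.
Indeed 1344·674 + 1343·(-671) = 905856 − 901153 = 4703.

p = 674, q = -671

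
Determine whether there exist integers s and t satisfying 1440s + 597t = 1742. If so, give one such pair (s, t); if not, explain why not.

There are no such integers.

Both 1440 and 597 are divisible by gcd(1440, 597) = 3, hence so is any combination 1440s + 597t.
But 1742 is not a multiple of 3 (it leaves remainder 2).
Therefore 1440s + 597t = 1742 has no solution in integers.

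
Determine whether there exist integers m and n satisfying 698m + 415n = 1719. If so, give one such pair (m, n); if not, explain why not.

m = 53, n = -85

Since gcd(698, 415) = 1, every integer is an integer combination of 698 and 415.
Run the Euclidean algorithm on 698 and 415: 698 = 1·415 + 283, 415 = 1·283 + 132, 283 = 2·132 + 19, 132 = 6·19 + 18, 19 = 1·18 + 1, 18 = 18·1 + 0.
Unwinding: 1 = 19 − 1·18 = 19 − (132 − 6·19) = −132 + 7·19 = −132 + 7·(283 − 2·132) = 7·283 − 15·132 = 7·283 − 15·(415 − 1·283) = −15·415 + 22·283 = −15·415 + 22·(698 − 1·415) = 22·698 − 37·415, i.e. 698·22 + 415·(-37) = 1.
Times 1719: 698·37818 + 415·(-63603) = 1719, so (37818, -63603) solves it.
Subtracting 91·415 from m and adding 91·698 to n gives the tidier solution (53, -85).
Check: 698·53 + 415·(-85) = 36994 − 35275 = 1719. ✓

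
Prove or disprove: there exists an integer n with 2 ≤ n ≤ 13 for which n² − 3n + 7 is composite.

n = 7

At n = 7: 7² − 3·7 + 7 = 35 = 5·7, which is composite.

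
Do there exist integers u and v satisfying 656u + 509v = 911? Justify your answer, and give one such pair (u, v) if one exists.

Since gcd(656, 509) = 1, every integer is an integer combination of 656 and 509.
Run the Euclidean algorithm on 656 and 509: 656 = 1·509 + 147, 509 = 3·147 + 68, 147 = 2·68 + 11, 68 = 6·11 + 2, 11 = 5·2 + 1, 2 = 2·1 + 0.
Working back up the chain: 1 = 11 − 5·2 = 11 − 5·(68 − 6·11) = −5·68 + 31·11 = −5·68 + 31·(147 − 2·68) = 31·147 − 67·68 = 31·147 − 67·(509 − 3·147) = −67·509 + 232·147 = −67·509 + 232·(656 − 1·509) = 232·656 − 299·509. So 656·232 + 509·(-299) = 1.
Times 911: 656·211352 + 509·(-272389) = 911, so (211352, -272389) solves it.
The general solution is u = 211352 + 509k, v = -272389 − 656k; taking k = -415 gives the smaller pair u = 117, v = -149.
Indeed 656·117 + 509·(-149) = 76752 − 75841 = 911.

u = 117, v = -149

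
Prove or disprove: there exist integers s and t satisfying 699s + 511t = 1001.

s = 182, t = -247

Since gcd(699, 511) = 1, every integer is an integer combination of 699 and 511.
Run the Euclidean algorithm on 699 and 511: 699 = 1·511 + 188, 511 = 2·188 + 135, 188 = 1·135 + 53, 135 = 2·53 + 29, 53 = 1·29 + 24, 29 = 1·24 + 5, 24 = 4·5 + 4, 5 = 1·4 + 1, 4 = 4·1 + 0.
Back-substituting, 1 = 5 − 1·4 = 5 − (24 − 4·5) = −24 + 5·5 = −24 + 5·(29 − 1·24) = 5·29 − 6·24 = 5·29 − 6·(53 − 1·29) = −6·53 + 11·29 = −6·53 + 11·(135 − 2·53) = 11·135 − 28·53 = 11·135 − 28·(188 − 1·135) = −28·188 + 39·135 = −28·188 + 39·(511 − 2·188) = 39·511 − 106·188 = 39·511 − 106·(699 − 1·511) = −106·699 + 145·511; that is, 699·(-106) + 511·145 = 1.
Multiplying through by 1001: s = (-106)·1001 = -106106, t = 145·1001 = 145145 is a solution.
Shifting by a multiple of (511, −699) keeps it a solution: s = -106106 + 208·511 = 182, t = 145145 − 208·699 = -247.
Check: 699·182 + 511·(-247) = 127218 − 126217 = 1001. ✓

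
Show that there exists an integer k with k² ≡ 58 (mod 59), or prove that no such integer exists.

Apply Euler's criterion with the prime 59: 58 is a quadratic residue iff 58^29 ≡ 1 (mod 59), and a non-residue iff it is ≡ −1.
Repeated squaring mod 59: 58^2 = 3364 ≡ 1; 58^4 ≡ 1² = 1 ≡ 1; 58^8 ≡ 1² = 1 ≡ 1; 58^16 ≡ 1² = 1 ≡ 1.
Since 29 = 16 + 8 + 4 + 1, 58^29 ≡ 1 · 1 · 1 · 58; multiplying out mod 59: 1·1 = 1 ≡ 1, then 1·1 = 1 ≡ 1, then 1·58 = 58 ≡ 58. Thus 58^29 ≡ 58 ≡ −1 (mod 59).
The value −1 means 58 is a non-residue modulo 59, so k² ≡ 58 (mod 59) is impossible.

No such integer exists.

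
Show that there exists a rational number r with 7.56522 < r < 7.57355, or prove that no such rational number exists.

r = 53/7

Multiplying by 7: 7·7.56522 = 52.95654 and 7·7.57355 = 53.01485, so the integer 53 lies strictly between them.
Hence 53/7 is a rational number with 7.56522 < 53/7 < 7.57355.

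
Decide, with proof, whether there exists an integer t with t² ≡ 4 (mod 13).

Take t = 2. Then 2² = 4, and since 0 ≤ 4 < 13 this is already reduced: 2² ≡ 4 (mod 13).

t = 2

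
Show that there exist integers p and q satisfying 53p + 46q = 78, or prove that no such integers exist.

53 and 46 are coprime, so 53p + 46q ranges over all of ℤ.
Dividing repeatedly: 53 = 1·46 + 7, 46 = 6·7 + 4, 7 = 1·4 + 3, 4 = 1·3 + 1, 3 = 3·1 + 0.
Back-substituting, 1 = 4 − 1·3 = 4 − (7 − 1·4) = −7 + 2·4 = −7 + 2·(46 − 6·7) = 2·46 − 13·7 = 2·46 − 13·(53 − 1·46) = −13·53 + 15·46; that is, 53·(-13) + 46·15 = 1.
Multiplying through by 78: p = (-13)·78 = -1014, q = 15·78 = 1170 is a solution.
The general solution is p = -1014 + 46k, q = 1170 − 53k; taking k = 23 gives the smaller pair p = 44, q = -49.
Check: 53·44 + 46·(-49) = 2332 − 2254 = 78. ✓

p = 44, q = -49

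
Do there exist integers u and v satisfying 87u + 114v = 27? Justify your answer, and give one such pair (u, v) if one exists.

u = 37, v = -28

Since gcd(87, 114) = 3 and 27 = 3·9, Bézout's identity guarantees a solution.
Dividing through by 3 reduces the equation to 29u + 38v = 9.
Dividing repeatedly: 38 = 1·29 + 9, 29 = 3·9 + 2, 9 = 4·2 + 1, 2 = 2·1 + 0.
Unwinding: 1 = 9 − 4·2 = 9 − 4·(29 − 3·9) = −4·29 + 13·9 = −4·29 + 13·(38 − 1·29) = 13·38 − 17·29, i.e. 29·(-17) + 38·13 = 1.
Times 9: 29·(-153) + 38·117 = 9, so (-153, 117) solves it.
Shifting by a multiple of (38, −29) keeps it a solution: u = -153 + 5·38 = 37, v = 117 − 5·29 = -28.
Indeed 87·37 + 114·(-28) = 3219 − 3192 = 27.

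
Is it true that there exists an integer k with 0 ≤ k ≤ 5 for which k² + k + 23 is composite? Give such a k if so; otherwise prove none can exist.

k = 3

At k = 3: 3² + 3 + 23 = 35 = 5·7, which is composite.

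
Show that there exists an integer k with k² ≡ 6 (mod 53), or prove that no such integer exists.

k = 18

k = 18 works: 18² = 324, and 324 − 6 = 318 = 6·53.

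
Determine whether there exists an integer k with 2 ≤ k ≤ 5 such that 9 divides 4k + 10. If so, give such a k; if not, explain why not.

k = 2

At k = 2 we get 4·2 + 10 = 18, and 18 = 9·2.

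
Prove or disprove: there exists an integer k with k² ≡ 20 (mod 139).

Take k = 24. Then 24² = 576 = 4·139 + 20, so 24² ≡ 20 (mod 139).

k = 24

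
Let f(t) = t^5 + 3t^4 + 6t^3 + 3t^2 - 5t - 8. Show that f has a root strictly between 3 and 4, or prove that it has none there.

No.

f(3) = 652 and f(4) = 2196, both positive, so a sign-change argument is unavailable; we show f keeps this sign on the whole interval.
Substitute t = 3 + u, where 0 < u < 1 on the interval. Expanding, f(3 + u) = u^5 + 18u^4 + 132u^3 + 489u^2 + 904u + 652.
All 6 nonzero coefficients of this polynomial in u are positive; hence for u > 0 the value is a sum of positive terms (the constant 652 among them).
Therefore f(t) > 0 throughout (3, 4), and f has no zero there.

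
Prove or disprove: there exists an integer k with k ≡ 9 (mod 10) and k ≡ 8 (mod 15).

gcd(10, 15) = 5. If k ≡ 9 (mod 10) and k ≡ 8 (mod 15), then k ≡ 9 (mod 5) and k ≡ 8 (mod 5).
However 9 ≡ 4 and 8 ≡ 3 (mod 5), and 4 ≠ 3.
Hence the system has no solution.

There is no such integer.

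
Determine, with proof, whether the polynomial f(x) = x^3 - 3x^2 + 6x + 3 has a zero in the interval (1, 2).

f(1) = 7 and f(2) = 11, both positive.
The derivative f'(x) = 3x^2 - 6x + 6 is a quadratic with discriminant (-6)² − 4·3·6 = -36 < 0; it never vanishes, so it is always positive (sign of the leading coefficient).
So f is strictly increasing; between 1 and 2 its values lie between f(1) = 7 and f(2) = 11, all positive. Therefore f has no root in (1, 2).

No such root exists.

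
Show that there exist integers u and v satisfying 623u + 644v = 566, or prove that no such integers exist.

Any value of 623u + 644v is a multiple of gcd(623, 644) = 7.
However 566 leaves remainder 6 on division by 7.
Hence no integers u, v satisfy the equation.

No such integers exist.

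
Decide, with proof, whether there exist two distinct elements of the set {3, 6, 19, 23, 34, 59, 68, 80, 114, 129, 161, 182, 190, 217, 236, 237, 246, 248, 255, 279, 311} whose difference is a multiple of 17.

Reduce each element mod 17: 3↦3, 6↦6, 19↦2, 23↦6, 34↦0, 59↦8, 68↦0, 80↦12, 114↦12, 129↦10, 161↦8, 182↦12, 190↦3, 217↦13, 236↦15, 237↦16, 246↦8, 248↦10, 255↦0, 279↦7, 311↦5. The residue 3 repeats (at 3 and 190), and 190 − 3 = 187 = 11·17.

The pair (3, 190) works.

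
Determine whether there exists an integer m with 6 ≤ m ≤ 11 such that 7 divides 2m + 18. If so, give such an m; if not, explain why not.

No such integer m in that range exists.

For m = 6, 7, …, 11 the values of 2m + 18 modulo 7 are 2, 4, 6, 1, 3, 5 respectively.
The residue 0 does not occur, so no m in [6, 11] makes 2m + 18 a multiple of 7.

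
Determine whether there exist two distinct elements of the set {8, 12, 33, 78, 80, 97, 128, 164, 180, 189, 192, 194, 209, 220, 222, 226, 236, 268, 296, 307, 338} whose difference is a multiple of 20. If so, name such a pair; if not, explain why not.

The pair (8, 128) works.

8 mod 20 = 8 and 128 mod 20 = 8, so 128 − 8 = 120 = 6·20.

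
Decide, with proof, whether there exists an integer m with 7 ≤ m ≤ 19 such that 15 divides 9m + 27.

Try m = 7: 9·7 + 27 = 90 = 6·15, which is divisible by 15.

m = 7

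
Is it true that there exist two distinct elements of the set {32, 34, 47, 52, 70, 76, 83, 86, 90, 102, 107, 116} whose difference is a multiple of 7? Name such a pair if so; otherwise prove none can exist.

Yes: 32 and 102.

Reduce each element mod 7: 32↦4, 34↦6, 47↦5, 52↦3, 70↦0, 76↦6, 83↦6, 86↦2, 90↦6, 102↦4, 107↦2, 116↦4. The residue 4 repeats (at 32 and 102), and 102 − 32 = 70 = 10·7.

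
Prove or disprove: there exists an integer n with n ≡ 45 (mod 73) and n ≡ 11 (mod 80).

The moduli 73 and 80 are coprime, so by the Chinese Remainder Theorem a unique solution modulo 5840 exists.
Write n = 45 + 73t and require 45 + 73t ≡ 11 (mod 80), i.e. 73t ≡ 46 (mod 80).
Note 73·57 = 4161 ≡ 1 (mod 80) (as 4161 − 1 = 52·80), so 73⁻¹ ≡ 57.
Therefore t ≡ 57·46 = 2622 ≡ 62 (mod 80).
Taking t = 62 gives n = 45 + 73·62 = 4571.
Check: 4571 mod 73 = 45, 4571 mod 80 = 11. ✓

n = 4571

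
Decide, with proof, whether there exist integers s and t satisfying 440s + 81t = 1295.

s = 37, t = -185

Since gcd(440, 81) = 1, every integer is an integer combination of 440 and 81.
Euclidean algorithm: 440 = 5·81 + 35, 81 = 2·35 + 11, 35 = 3·11 + 2, 11 = 5·2 + 1, 2 = 2·1 + 0.
Unwinding: 1 = 11 − 5·2 = 11 − 5·(35 − 3·11) = −5·35 + 16·11 = −5·35 + 16·(81 − 2·35) = 16·81 − 37·35 = 16·81 − 37·(440 − 5·81) = −37·440 + 201·81, i.e. 440·(-37) + 81·201 = 1.
Scaling by 1295 gives the particular solution (s, t) = (-47915, 260295).
Shifting by a multiple of (81, −440) keeps it a solution: s = -47915 + 592·81 = 37, t = 260295 − 592·440 = -185.
Indeed 440·37 + 81·(-185) = 16280 − 14985 = 1295.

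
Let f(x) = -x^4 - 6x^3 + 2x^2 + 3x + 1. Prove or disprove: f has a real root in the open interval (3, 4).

The endpoint values f(3) = -215 and f(4) = -595 are both negative. Claim: f(x) < 0 for every x in (3, 4).
Shift to the endpoint 3: with x = 3 + u (0 < u < 1), one computes f(3 + u) = -u^4 - 18u^3 - 106u^2 - 255u - 215.
All 5 nonzero coefficients of this polynomial in u are negative; hence for u > 0 the value is a sum of negative terms (the constant -215 among them).
Therefore f(x) < 0 throughout (3, 4), and f has no zero there.

No such root exists.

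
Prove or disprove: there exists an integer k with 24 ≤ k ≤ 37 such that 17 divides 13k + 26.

k = 32

Scanning upward from k = 24 gives 338, 351, 364, 377, 390, 403, 416, 429, none divisible by 17. At k = 32 we get 13·32 + 26 = 442, and 442 = 17·26.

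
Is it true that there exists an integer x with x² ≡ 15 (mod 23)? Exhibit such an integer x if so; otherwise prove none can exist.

No such integer exists.

Apply Euler's criterion with the prime 23: 15 is a quadratic residue iff 15^11 ≡ 1 (mod 23), and a non-residue iff it is ≡ −1.
Squaring successively (mod 23): 15^2 = 225 ≡ 18; 15^4 ≡ 18² = 324 ≡ 2; 15^8 ≡ 2² = 4 ≡ 4.
Since 11 = 8 + 2 + 1, 15^11 ≡ 4 · 18 · 15; multiplying out mod 23: 4·18 = 72 ≡ 3, then 3·15 = 45 ≡ 22. Thus 15^11 ≡ 22 ≡ −1 (mod 23).
By Euler's criterion 15 is a quadratic non-residue mod 23: no x satisfies x² ≡ 15 (mod 23).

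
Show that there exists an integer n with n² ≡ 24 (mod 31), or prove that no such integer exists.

No such integer exists.

31 is prime, so by Euler's criterion 24 is a square mod 31 iff 24^((31−1)/2) = 24^15 ≡ 1 (mod 31).
Squaring successively (mod 31): 24^2 = 576 ≡ 18; 24^4 ≡ 18² = 324 ≡ 14; 24^8 ≡ 14² = 196 ≡ 10.
Since 15 = 8 + 4 + 2 + 1, 24^15 ≡ 10 · 14 · 18 · 24; multiplying out mod 31: 10·14 = 140 ≡ 16, then 16·18 = 288 ≡ 9, then 9·24 = 216 ≡ 30. Thus 24^15 ≡ 30 ≡ −1 (mod 31).
The value −1 means 24 is a non-residue modulo 31, so n² ≡ 24 (mod 31) is impossible.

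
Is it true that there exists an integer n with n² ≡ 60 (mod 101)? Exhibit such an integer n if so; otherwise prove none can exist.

There is no such integer.

Apply Euler's criterion with the prime 101: 60 is a quadratic residue iff 60^50 ≡ 1 (mod 101), and a non-residue iff it is ≡ −1.
Squaring successively (mod 101): 60^2 = 3600 ≡ 65; 60^4 ≡ 65² = 4225 ≡ 84; 60^8 ≡ 84² = 7056 ≡ 87; 60^16 ≡ 87² = 7569 ≡ 95; 60^32 ≡ 95² = 9025 ≡ 36.
Since 50 = 32 + 16 + 2, 60^50 ≡ 36 · 95 · 65; multiplying out mod 101: 36·95 = 3420 ≡ 87, then 87·65 = 5655 ≡ 100. Thus 60^50 ≡ 100 ≡ −1 (mod 101).
The value −1 means 60 is a non-residue modulo 101, so n² ≡ 60 (mod 101) is impossible.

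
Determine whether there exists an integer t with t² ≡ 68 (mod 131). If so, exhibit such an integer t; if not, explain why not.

There is no such integer.

Apply Euler's criterion with the prime 131: 68 is a quadratic residue iff 68^65 ≡ 1 (mod 131), and a non-residue iff it is ≡ −1.
Repeated squaring mod 131: 68^2 = 4624 ≡ 39; 68^4 ≡ 39² = 1521 ≡ 80; 68^8 ≡ 80² = 6400 ≡ 112; 68^16 ≡ 112² = 12544 ≡ 99; 68^32 ≡ 99² = 9801 ≡ 107; 68^64 ≡ 107² = 11449 ≡ 52.
Since 65 = 64 + 1, 68^65 ≡ 52 · 68; multiplying out mod 131: 52·68 = 3536 ≡ 130. Thus 68^65 ≡ 130 ≡ −1 (mod 131).
The value −1 means 68 is a non-residue modulo 131, so t² ≡ 68 (mod 131) is impossible.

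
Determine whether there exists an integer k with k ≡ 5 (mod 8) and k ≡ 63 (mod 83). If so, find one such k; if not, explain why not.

Since 8 and 83 share no common factor, CRT says the pair of congruences has a solution (unique mod 664).
Any solution of the first congruence is k = 5 + 8t; substituting into the second, 8t ≡ 63 − 5 ≡ 58 (mod 83).
Invert 8 mod 83 by the Euclidean algorithm: 83 = 10·8 + 3, 8 = 2·3 + 2, 3 = 1·2 + 1, 2 = 2·1 + 0; back-substituting, 1 = 3 − 1·2 = 3 − (8 − 2·3) = −8 + 3·3 = −8 + 3·(83 − 10·8) = 3·83 − 31·8. Hence 8·(-31) ≡ 1, so 8⁻¹ ≡ -31 ≡ 52 (mod 83).
Therefore t ≡ 52·58 = 3016 ≡ 28 (mod 83).
Taking t = 28 gives k = 5 + 8·28 = 229.
Indeed 229 ≡ 5 (mod 8) and 229 ≡ 63 (mod 83).

k = 229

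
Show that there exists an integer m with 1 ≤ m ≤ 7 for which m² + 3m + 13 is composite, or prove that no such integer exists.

No such integer m in that range exists.

The values for m = 1, 2, …, 7 are 17, 23, 31, 41, 53, 67, 83, and each of these is prime.
So no value in the range makes the expression composite.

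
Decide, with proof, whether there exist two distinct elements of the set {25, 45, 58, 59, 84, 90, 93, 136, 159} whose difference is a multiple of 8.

Reduce each element mod 8: 25↦1, 45↦5, 58↦2, 59↦3, 84↦4, 90↦2, 93↦5, 136↦0, 159↦7. The residue 5 repeats (at 45 and 93), and 93 − 45 = 48 = 6·8.

The pair (45, 93) works.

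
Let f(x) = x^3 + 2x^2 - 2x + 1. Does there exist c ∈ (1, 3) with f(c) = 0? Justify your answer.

f(1) = 2 and f(3) = 40, both positive, so a sign-change argument is unavailable; we show f keeps this sign on the whole interval.
Substitute x = 1 + u, where 0 < u < 2 on the interval. Expanding, f(1 + u) = u^3 + 5u^2 + 5u + 2.
The nonzero coefficients here are all positive, so for u > 0 every term is positive (or zero), and the constant term 2 is strictly positive.
Therefore f(x) > 0 throughout (1, 3), and f has no zero there.

f has no root in that interval.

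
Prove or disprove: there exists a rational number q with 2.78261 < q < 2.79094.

Look for a denominator N such that an integer falls strictly between N·2.78261 and N·2.79094. N = 14 works: 14·2.78261 = 38.95654 < 39 < 39.07316 = 14·2.79094.
Dividing back, 2.78261 < 39/14 < 2.79094, and 39/14 is rational.

q = 39/14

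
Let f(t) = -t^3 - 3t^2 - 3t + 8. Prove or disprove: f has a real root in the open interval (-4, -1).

The endpoint values f(-4) = 36 and f(-1) = 9 are both positive. Claim: f(t) > 0 for every t in (-4, -1).
Shift to the endpoint -1: with t = -1 − u (0 < u < 3), one computes f(-1 − u) = u^3 + 9.
The nonzero coefficients here are all positive, so for u > 0 every term is positive (or zero), and the constant term 9 is strictly positive.
Therefore f(t) > 0 throughout (-4, -1), and f has no zero there.

f has no root in that interval.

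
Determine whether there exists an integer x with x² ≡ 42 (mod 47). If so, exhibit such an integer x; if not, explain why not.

Take x = 18. Then 18² = 324 = 6·47 + 42, so 18² ≡ 42 (mod 47).

x = 18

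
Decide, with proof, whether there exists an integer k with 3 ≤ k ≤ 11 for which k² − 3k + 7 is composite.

k = 11

At k = 11: 11² − 3·11 + 7 = 95 = 5·19, which is composite.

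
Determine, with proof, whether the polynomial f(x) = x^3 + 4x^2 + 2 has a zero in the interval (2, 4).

No.

The endpoint values f(2) = 26 and f(4) = 130 are both positive. Claim: f(x) > 0 for every x in (2, 4).
Substitute x = 2 + u, where 0 < u < 2 on the interval. Expanding, f(2 + u) = u^3 + 10u^2 + 28u + 26.
All 4 nonzero coefficients of this polynomial in u are positive; hence for u > 0 the value is a sum of positive terms (the constant 26 among them).
Therefore f(x) > 0 throughout (2, 4), and f has no zero there.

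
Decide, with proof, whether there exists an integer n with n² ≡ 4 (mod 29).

Take n = 2. Then 2² = 4, and since 0 ≤ 4 < 29 this is already reduced: 2² ≡ 4 (mod 29).

n = 2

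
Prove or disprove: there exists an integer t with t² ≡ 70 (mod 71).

Apply Euler's criterion with the prime 71: 70 is a quadratic residue iff 70^35 ≡ 1 (mod 71), and a non-residue iff it is ≡ −1.
Repeated squaring mod 71: 70^2 = 4900 ≡ 1; 70^4 ≡ 1² = 1 ≡ 1; 70^8 ≡ 1² = 1 ≡ 1; 70^16 ≡ 1² = 1 ≡ 1; 70^32 ≡ 1² = 1 ≡ 1.
Since 35 = 32 + 2 + 1, 70^35 ≡ 1 · 1 · 70; multiplying out mod 71: 1·1 = 1 ≡ 1, then 1·70 = 70 ≡ 70. Thus 70^35 ≡ 70 ≡ −1 (mod 71).
By Euler's criterion 70 is a quadratic non-residue mod 71: no t satisfies t² ≡ 70 (mod 71).

No such integer exists.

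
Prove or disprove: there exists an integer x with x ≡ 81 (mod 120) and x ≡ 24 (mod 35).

No, no such integer exists.

Reduce both congruences modulo 5, which divides 120 and 35: they say x ≡ 81 (mod 5) and x ≡ 24 (mod 5).
But 81 mod 5 = 1 while 24 mod 5 = 4, a contradiction.
Therefore no such x exists.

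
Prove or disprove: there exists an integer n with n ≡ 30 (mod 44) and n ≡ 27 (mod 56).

Reduce both congruences modulo 4, which divides 44 and 56: they say n ≡ 30 (mod 4) and n ≡ 27 (mod 4).
These are incompatible: 30 − 27 = 3 is not divisible by 4.
Hence the system has no solution.

No such integer exists.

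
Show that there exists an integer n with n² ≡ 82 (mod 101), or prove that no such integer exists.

Take n = 48. Then 48² = 2304 = 22·101 + 82, so 48² ≡ 82 (mod 101).

n = 48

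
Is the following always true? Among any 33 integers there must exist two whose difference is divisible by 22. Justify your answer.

There are exactly 22 possible remainders on division by 22.
Since 33 > 22, two of the 33 integers must share a residue class by the pigeonhole principle; call them a and b.
Equal remainders mean a − b ≡ 0 (mod 22), so 22 divides their difference.

True.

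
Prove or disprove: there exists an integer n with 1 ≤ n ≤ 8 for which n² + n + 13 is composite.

At n = 6: 6² + 6 + 13 = 55 = 5·11, which is composite.

n = 6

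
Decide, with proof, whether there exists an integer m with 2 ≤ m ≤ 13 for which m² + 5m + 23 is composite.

There is no such integer m in that range.

The values for m = 2, 3, …, 13 are 37, 47, 59, 73, 89, 107, 127, 149, 173, 199, 227, 257, and each of these is prime.
So no value in the range makes the expression composite.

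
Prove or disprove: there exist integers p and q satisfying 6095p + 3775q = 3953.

gcd(6095, 3775) = 5, so every integer of the form 6095p + 3775q is a multiple of 5.
But 3953 = 5·790 + 3, so 5 ∤ 3953.
So the equation is unsolvable over ℤ.

There are no such integers.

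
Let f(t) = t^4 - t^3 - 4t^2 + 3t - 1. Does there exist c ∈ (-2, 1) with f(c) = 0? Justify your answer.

Such a root exists.

f(-2) = 1 and f(1) = -2, which have opposite signs.
Since f is a polynomial it is continuous on [-2, 1].
The Intermediate Value Theorem then guarantees some c ∈ (-2, 1) with f(c) = 0.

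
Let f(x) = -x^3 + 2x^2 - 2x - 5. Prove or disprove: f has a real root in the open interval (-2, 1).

Such a root exists.

f(-2) = 15 and f(1) = -6, which have opposite signs.
As a polynomial, f is continuous on every closed interval.
By the Intermediate Value Theorem, f takes the value 0 somewhere in the open interval.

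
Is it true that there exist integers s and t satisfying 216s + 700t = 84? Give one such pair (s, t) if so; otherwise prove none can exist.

s = 49, t = -15

Every value of 216s + 700t is a multiple of gcd(216, 700) = 4; since 4 ∣ 84, solutions exist.
Dividing through by 4 reduces the equation to 54s + 175t = 21.
Euclidean algorithm: 175 = 3·54 + 13, 54 = 4·13 + 2, 13 = 6·2 + 1, 2 = 2·1 + 0.
Working back up the chain: 1 = 13 − 6·2 = 13 − 6·(54 − 4·13) = −6·54 + 25·13 = −6·54 + 25·(175 − 3·54) = 25·175 − 81·54. So 54·(-81) + 175·25 = 1.
Times 21: 54·(-1701) + 175·525 = 21, so (-1701, 525) solves it.
The general solution is s = -1701 + 175k, t = 525 − 54k; taking k = 10 gives the smaller pair s = 49, t = -15.
Indeed 216·49 + 700·(-15) = 10584 − 10500 = 84.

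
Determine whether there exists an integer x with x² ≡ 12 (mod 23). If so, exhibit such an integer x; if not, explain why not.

x = 14

Take x = 14. Then 14² = 196 = 8·23 + 12, so 14² ≡ 12 (mod 23).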